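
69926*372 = 26012472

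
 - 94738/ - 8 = 11842 + 1/4 = 11842.25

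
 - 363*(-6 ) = 2178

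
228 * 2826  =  644328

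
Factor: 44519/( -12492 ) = - 2^ ( - 2 )*3^(-2)*347^ ( - 1 )*44519^1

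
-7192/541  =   - 14 + 382/541 =- 13.29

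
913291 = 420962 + 492329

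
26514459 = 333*79623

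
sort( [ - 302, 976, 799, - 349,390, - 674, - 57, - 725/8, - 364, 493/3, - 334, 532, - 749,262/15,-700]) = [ - 749, - 700, - 674, - 364, - 349, - 334, - 302,-725/8, - 57,  262/15,493/3, 390,532,  799,976 ] 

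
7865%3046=1773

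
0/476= 0 = 0.00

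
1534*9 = 13806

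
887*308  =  273196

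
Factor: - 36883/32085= - 3^( - 2 )*5^( -1)*7^1*11^1*23^( - 1)*31^ ( - 1)*479^1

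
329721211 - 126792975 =202928236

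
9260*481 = 4454060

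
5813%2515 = 783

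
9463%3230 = 3003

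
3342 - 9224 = - 5882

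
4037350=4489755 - 452405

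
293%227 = 66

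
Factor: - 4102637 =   -  7^1*11^1*53281^1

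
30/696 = 5/116 = 0.04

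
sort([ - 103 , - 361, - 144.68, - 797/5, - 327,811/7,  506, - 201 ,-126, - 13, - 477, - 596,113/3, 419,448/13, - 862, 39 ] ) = [ - 862, - 596, - 477, - 361, - 327, - 201, - 797/5, - 144.68, - 126, - 103, - 13,448/13,113/3, 39, 811/7,419,  506 ] 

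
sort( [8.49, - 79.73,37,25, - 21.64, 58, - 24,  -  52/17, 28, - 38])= [ - 79.73, - 38, - 24, - 21.64,- 52/17, 8.49,25,  28, 37,  58]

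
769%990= 769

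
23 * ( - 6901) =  - 158723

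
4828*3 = 14484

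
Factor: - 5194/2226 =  - 3^(  -  1)*7^1 = - 7/3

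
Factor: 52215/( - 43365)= - 59/49 = - 7^( - 2)*59^1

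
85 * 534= 45390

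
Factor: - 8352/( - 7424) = 2^ (-3)*3^2 = 9/8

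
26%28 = 26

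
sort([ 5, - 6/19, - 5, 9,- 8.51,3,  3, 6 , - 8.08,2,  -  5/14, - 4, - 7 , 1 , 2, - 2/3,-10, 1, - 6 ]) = [ - 10, - 8.51, - 8.08, - 7, - 6, - 5, - 4, - 2/3, - 5/14, - 6/19,1, 1,2, 2,3,3, 5 , 6,9]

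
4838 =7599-2761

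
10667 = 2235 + 8432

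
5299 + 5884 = 11183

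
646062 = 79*8178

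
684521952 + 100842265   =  785364217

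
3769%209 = 7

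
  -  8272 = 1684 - 9956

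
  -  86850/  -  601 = 86850/601=144.51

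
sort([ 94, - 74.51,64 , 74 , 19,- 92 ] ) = [ - 92, - 74.51,19, 64,74,94 ] 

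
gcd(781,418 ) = 11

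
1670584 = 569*2936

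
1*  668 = 668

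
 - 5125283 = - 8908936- - 3783653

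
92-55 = 37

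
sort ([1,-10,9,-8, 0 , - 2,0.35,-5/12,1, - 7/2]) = [-10, - 8, - 7/2, - 2, - 5/12  ,  0,0.35,1,1,9]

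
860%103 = 36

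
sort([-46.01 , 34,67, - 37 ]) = [ - 46.01,-37,  34, 67] 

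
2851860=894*3190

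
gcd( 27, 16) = 1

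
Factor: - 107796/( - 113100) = 5^(-2)*29^ (-1)*691^1= 691/725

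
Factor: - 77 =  - 7^1 * 11^1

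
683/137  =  4 + 135/137 = 4.99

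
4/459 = 4/459 = 0.01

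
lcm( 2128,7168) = 136192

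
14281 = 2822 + 11459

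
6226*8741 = 54421466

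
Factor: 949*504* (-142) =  - 67918032 = - 2^4*3^2*7^1*13^1*71^1*73^1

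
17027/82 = 207 + 53/82= 207.65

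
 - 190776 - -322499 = 131723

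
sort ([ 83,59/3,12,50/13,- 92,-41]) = [ - 92, - 41,50/13,12,59/3, 83]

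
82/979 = 82/979 = 0.08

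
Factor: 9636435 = 3^3 * 5^1 * 41^1 * 1741^1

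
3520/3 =3520/3 =1173.33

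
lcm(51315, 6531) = 359205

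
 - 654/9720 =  - 1 + 1511/1620 = - 0.07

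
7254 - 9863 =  - 2609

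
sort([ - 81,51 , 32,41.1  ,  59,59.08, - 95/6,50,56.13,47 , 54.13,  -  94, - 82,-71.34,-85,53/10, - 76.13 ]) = [-94, - 85,  -  82, - 81,  -  76.13,  -  71.34  ,  -  95/6, 53/10,32,41.1,47,50,51,54.13,56.13,59,59.08]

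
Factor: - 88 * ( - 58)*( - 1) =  - 5104=-2^4*11^1 *29^1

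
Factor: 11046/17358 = 7/11 = 7^1 * 11^( - 1)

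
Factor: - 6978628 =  - 2^2*1744657^1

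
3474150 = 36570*95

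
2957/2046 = 2957/2046 = 1.45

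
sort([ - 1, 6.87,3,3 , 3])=[ - 1,3,3, 3, 6.87 ] 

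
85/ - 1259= - 85/1259 = - 0.07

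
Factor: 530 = 2^1*5^1*53^1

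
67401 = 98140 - 30739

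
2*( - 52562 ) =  -105124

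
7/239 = 7/239= 0.03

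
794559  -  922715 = - 128156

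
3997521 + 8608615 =12606136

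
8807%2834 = 305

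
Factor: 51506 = 2^1*7^1 * 13^1 *283^1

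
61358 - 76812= - 15454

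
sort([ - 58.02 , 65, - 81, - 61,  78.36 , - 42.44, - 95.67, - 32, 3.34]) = [ - 95.67, - 81, - 61, - 58.02 , - 42.44, - 32, 3.34, 65, 78.36]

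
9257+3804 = 13061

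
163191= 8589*19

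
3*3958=11874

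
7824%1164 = 840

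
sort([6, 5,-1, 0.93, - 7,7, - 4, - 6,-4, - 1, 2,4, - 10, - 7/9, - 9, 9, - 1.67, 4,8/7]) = [-10, - 9, - 7, -6, -4,-4,-1.67,-1, - 1 , - 7/9,0.93,8/7, 2,4, 4,5,6,7 , 9 ]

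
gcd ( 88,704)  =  88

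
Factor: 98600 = 2^3*5^2 * 17^1*29^1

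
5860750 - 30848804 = -24988054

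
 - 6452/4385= - 2+2318/4385 = -  1.47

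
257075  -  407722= -150647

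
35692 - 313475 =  - 277783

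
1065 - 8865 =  - 7800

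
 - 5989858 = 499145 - 6489003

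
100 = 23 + 77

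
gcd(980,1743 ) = 7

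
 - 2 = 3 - 5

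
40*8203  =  328120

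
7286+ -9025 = - 1739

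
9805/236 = 9805/236 = 41.55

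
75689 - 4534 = 71155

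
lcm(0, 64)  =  0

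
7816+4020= 11836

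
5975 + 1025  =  7000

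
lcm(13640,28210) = 1241240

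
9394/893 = 10 + 464/893 = 10.52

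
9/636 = 3/212= 0.01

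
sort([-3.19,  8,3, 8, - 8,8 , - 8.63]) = [ - 8.63, - 8,  -  3.19 , 3, 8, 8,  8]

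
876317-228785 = 647532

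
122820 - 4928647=  -  4805827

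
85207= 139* 613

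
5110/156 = 32 + 59/78  =  32.76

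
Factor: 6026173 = 19^2*16693^1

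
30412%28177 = 2235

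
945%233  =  13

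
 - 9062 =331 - 9393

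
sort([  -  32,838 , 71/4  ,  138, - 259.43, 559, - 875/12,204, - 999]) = [ - 999, - 259.43, - 875/12, - 32, 71/4, 138, 204, 559, 838] 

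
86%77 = 9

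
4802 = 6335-1533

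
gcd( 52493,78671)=1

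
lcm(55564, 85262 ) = 4945196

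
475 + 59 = 534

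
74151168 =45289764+28861404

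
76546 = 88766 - 12220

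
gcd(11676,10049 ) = 1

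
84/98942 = 42/49471 = 0.00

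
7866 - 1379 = 6487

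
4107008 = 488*8416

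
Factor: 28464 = 2^4*3^1*593^1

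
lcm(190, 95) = 190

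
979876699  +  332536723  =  1312413422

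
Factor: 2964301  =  2964301^1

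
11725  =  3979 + 7746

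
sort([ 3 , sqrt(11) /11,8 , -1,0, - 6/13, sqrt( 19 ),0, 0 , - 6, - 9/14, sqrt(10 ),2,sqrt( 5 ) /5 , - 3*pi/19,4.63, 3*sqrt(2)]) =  [ - 6,  -  1 , - 9/14, - 3*pi/19  ,-6/13,0,0,  0, sqrt( 11 )/11, sqrt( 5 )/5,2  ,  3 , sqrt(10),3*sqrt( 2 ),sqrt( 19),4.63,8 ] 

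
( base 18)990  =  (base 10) 3078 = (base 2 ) 110000000110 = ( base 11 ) 2349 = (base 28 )3pq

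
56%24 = 8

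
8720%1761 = 1676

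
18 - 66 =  - 48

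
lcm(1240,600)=18600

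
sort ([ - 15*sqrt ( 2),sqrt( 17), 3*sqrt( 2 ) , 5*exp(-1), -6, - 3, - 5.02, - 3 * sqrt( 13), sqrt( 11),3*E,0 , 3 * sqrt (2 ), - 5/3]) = [  -  15*sqrt(2), - 3*sqrt( 13 ), - 6,-5.02, - 3, - 5/3, 0,5*exp( - 1),sqrt( 11), sqrt( 17),3*sqrt ( 2),3*sqrt( 2),3*E]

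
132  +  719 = 851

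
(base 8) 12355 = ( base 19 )EFI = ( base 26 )7O1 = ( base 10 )5357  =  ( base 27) 79b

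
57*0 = 0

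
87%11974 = 87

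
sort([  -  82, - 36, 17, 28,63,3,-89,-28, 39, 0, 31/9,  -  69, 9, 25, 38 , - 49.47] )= [ - 89, - 82, - 69, - 49.47, - 36, - 28, 0, 3 , 31/9, 9, 17, 25, 28,  38, 39,63 ]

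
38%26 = 12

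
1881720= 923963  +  957757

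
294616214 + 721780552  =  1016396766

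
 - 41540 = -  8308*5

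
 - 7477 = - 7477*1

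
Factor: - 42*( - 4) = 168 = 2^3*3^1*7^1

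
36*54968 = 1978848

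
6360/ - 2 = - 3180 + 0/1 = - 3180.00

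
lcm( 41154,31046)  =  1769622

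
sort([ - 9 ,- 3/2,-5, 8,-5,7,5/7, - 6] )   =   [-9, -6, - 5, - 5, - 3/2, 5/7,7 , 8]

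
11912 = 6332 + 5580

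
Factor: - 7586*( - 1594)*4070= 49214781880= 2^3*5^1*11^1*37^1*797^1 * 3793^1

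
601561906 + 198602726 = 800164632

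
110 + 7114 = 7224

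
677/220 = 3 + 17/220 = 3.08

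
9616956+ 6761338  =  16378294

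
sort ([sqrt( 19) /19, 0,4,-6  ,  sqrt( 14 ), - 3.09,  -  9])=[  -  9,  -  6,  -  3.09,0, sqrt( 19)/19, sqrt( 14 ) , 4]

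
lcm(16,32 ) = 32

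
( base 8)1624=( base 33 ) rp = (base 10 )916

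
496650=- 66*( -7525)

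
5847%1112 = 287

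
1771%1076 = 695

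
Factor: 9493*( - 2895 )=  - 27482235 = -3^1*5^1*11^1*193^1 *863^1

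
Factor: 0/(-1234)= 0^1 = 0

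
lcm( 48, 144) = 144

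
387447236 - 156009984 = 231437252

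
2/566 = 1/283 =0.00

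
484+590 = 1074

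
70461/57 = 23487/19 = 1236.16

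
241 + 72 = 313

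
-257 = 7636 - 7893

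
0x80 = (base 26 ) 4o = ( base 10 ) 128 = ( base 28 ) 4G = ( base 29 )4C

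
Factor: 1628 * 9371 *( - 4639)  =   - 70772528332=- 2^2 * 11^1*37^1* 4639^1*9371^1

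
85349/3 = 28449 + 2/3 =28449.67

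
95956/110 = 47978/55 = 872.33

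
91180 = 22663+68517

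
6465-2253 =4212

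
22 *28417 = 625174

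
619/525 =1 + 94/525 = 1.18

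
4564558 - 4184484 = 380074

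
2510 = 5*502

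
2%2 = 0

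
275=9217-8942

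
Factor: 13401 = 3^2*1489^1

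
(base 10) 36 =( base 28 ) 18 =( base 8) 44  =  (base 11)33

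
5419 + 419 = 5838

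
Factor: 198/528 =2^( - 3)*3^1 = 3/8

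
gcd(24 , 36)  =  12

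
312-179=133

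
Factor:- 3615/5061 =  - 5/7 = - 5^1*7^(- 1 ) 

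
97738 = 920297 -822559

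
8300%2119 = 1943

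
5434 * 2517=13677378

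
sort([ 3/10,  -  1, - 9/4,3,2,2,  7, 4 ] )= [ - 9/4, - 1,3/10,2,2,3, 4, 7 ] 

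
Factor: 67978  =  2^1*41^1* 829^1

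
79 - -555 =634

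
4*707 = 2828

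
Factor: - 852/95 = - 2^2*3^1*5^ ( - 1 )*19^( - 1 )  *  71^1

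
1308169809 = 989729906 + 318439903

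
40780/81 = 503+37/81 =503.46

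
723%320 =83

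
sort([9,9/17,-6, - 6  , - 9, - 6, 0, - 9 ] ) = [ - 9, - 9,-6, - 6 , - 6,0,9/17,9 ] 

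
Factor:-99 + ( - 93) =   -  2^6*3^1 = - 192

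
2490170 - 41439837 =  -38949667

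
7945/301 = 26+17/43  =  26.40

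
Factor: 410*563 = 2^1*5^1*41^1 * 563^1 = 230830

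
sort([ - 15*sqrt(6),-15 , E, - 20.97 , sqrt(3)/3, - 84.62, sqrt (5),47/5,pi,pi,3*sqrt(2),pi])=[ - 84.62,  -  15*sqrt( 6),  -  20.97,  -  15,sqrt( 3)/3,sqrt(5), E, pi, pi,pi,3*sqrt(2),47/5]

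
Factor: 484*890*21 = 2^3*3^1 * 5^1*7^1*11^2*89^1 = 9045960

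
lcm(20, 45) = 180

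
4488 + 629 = 5117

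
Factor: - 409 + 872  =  463^1 =463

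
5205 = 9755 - 4550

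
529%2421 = 529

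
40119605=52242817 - 12123212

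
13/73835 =13/73835 = 0.00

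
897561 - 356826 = 540735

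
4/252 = 1/63=0.02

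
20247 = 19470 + 777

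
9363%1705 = 838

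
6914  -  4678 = 2236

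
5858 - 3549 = 2309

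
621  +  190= 811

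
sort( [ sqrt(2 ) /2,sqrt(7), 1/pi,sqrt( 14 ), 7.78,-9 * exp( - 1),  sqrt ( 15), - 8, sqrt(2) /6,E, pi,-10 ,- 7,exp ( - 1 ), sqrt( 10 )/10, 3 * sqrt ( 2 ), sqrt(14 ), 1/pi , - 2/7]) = [ - 10,  -  8 , - 7, - 9*exp ( - 1) ,-2/7 , sqrt(2 ) /6,sqrt( 10 )/10, 1/pi,1/pi,exp( - 1 ), sqrt(2 )/2 , sqrt(7 ),E , pi , sqrt( 14), sqrt( 14) , sqrt ( 15) , 3 * sqrt (2 ), 7.78]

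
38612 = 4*9653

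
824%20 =4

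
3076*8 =24608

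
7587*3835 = 29096145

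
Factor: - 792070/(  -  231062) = 396035/115531 = 5^1*13^( - 1)*103^1*769^1 * 8887^( - 1 )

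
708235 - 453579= 254656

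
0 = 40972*0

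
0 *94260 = 0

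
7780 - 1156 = 6624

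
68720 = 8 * 8590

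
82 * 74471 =6106622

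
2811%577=503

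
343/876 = 343/876 =0.39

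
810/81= 10 = 10.00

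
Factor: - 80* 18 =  - 1440 = - 2^5*3^2*5^1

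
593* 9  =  5337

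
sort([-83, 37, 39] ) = [ - 83, 37, 39 ] 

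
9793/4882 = 2+29/4882=2.01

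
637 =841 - 204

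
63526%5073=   2650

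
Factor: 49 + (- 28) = 3^1*7^1 =21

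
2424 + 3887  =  6311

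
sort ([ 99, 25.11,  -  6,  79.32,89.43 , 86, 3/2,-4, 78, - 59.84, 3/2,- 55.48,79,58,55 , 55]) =[ - 59.84, - 55.48, - 6, - 4,3/2, 3/2,25.11, 55,55, 58,  78,  79, 79.32,86, 89.43,99]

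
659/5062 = 659/5062 = 0.13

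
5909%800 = 309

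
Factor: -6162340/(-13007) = 2^2 * 5^1*13007^( - 1)*308117^1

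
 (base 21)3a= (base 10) 73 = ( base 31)2b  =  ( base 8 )111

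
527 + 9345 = 9872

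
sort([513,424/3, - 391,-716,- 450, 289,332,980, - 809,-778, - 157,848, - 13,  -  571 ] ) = [ - 809,  -  778,  -  716,-571,  -  450,-391,-157, - 13,  424/3,289, 332 , 513,848,980] 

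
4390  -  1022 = 3368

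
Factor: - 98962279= -13^1*19^1*400657^1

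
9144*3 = 27432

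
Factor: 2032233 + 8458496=10490729 = 47^1 * 223207^1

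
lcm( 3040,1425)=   45600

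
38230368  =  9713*3936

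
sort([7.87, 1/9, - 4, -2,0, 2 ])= [ -4, - 2, 0, 1/9 , 2, 7.87] 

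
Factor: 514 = 2^1 * 257^1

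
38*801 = 30438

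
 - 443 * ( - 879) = 389397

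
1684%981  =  703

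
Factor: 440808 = 2^3*3^1*18367^1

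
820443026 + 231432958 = 1051875984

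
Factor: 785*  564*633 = 280254420 = 2^2*3^2 * 5^1*47^1*157^1*211^1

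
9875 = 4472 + 5403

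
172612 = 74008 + 98604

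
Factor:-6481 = -6481^1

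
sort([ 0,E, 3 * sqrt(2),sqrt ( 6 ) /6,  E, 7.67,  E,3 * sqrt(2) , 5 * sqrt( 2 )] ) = [ 0,sqrt(6 ) /6, E,  E, E,3*sqrt( 2),3 * sqrt(2 ), 5*sqrt(2 ),7.67 ]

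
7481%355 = 26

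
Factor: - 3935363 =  - 3935363^1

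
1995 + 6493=8488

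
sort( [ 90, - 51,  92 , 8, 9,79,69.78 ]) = [ - 51, 8,9,69.78,79,90 , 92] 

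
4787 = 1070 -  - 3717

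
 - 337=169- 506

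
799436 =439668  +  359768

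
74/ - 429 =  - 1 + 355/429 =-  0.17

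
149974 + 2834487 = 2984461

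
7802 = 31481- 23679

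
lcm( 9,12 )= 36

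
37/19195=37/19195 = 0.00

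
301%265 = 36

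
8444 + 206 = 8650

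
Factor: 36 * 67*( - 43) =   -  103716 = - 2^2*3^2*43^1*67^1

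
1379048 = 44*31342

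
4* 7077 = 28308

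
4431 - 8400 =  - 3969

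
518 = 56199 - 55681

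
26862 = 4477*6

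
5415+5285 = 10700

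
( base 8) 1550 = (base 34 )pm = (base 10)872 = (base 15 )3D2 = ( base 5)11442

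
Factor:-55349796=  - 2^2*3^1*4612483^1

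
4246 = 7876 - 3630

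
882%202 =74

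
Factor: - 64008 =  - 2^3*3^2*7^1 * 127^1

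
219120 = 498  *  440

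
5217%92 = 65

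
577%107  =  42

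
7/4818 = 7/4818 = 0.00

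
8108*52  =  421616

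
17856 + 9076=26932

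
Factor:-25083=-3^3*929^1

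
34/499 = 34/499 = 0.07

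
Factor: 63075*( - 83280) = -5252886000 = - 2^4 *3^2*5^3*29^2*347^1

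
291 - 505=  - 214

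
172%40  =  12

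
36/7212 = 3/601 = 0.00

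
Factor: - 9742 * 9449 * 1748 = - 2^3*11^1 * 19^1 * 23^1*859^1 * 4871^1 = - 160907172184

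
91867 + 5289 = 97156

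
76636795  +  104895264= 181532059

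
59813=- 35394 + 95207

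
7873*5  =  39365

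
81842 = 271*302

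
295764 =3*98588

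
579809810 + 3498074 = 583307884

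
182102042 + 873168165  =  1055270207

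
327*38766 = 12676482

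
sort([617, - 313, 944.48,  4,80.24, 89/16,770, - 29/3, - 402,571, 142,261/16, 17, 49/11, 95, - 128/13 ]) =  [-402, - 313, - 128/13,-29/3, 4,49/11, 89/16, 261/16, 17, 80.24,95,142,571, 617, 770, 944.48 ]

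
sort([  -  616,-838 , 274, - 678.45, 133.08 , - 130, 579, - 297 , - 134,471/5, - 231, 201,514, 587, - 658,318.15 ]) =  [-838, - 678.45 ,  -  658,- 616, - 297, - 231, - 134, - 130 , 471/5,  133.08, 201, 274,318.15, 514 , 579 , 587 ] 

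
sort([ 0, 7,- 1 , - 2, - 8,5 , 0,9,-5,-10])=[ - 10, -8,-5, - 2, - 1, 0,  0,  5, 7, 9]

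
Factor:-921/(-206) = 2^( - 1)*3^1*103^(-1)*307^1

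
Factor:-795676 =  - 2^2 * 7^1*157^1*181^1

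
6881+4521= 11402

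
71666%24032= 23602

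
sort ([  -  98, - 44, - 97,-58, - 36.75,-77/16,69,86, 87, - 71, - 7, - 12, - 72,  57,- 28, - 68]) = [ - 98,-97, -72, - 71,- 68,- 58, -44, - 36.75,-28, - 12, - 7, - 77/16,57,69,86,87]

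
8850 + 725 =9575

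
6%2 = 0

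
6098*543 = 3311214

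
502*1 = 502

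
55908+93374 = 149282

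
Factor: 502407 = 3^2*55823^1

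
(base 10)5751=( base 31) 5ug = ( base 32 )5jn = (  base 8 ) 13167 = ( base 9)7800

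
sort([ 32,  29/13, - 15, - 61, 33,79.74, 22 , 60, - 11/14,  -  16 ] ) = [ - 61, - 16,-15, - 11/14 , 29/13, 22, 32, 33, 60,79.74]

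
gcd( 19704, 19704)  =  19704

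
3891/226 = 17 + 49/226  =  17.22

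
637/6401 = 637/6401 = 0.10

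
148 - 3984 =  - 3836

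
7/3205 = 7/3205 = 0.00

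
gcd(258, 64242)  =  258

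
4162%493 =218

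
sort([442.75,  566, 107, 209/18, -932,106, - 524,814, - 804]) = [ - 932,  -  804, - 524, 209/18, 106,107, 442.75,566, 814]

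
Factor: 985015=5^1*197003^1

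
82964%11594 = 1806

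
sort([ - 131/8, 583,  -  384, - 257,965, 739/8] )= [ - 384,-257, - 131/8, 739/8,  583, 965 ] 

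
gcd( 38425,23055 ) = 7685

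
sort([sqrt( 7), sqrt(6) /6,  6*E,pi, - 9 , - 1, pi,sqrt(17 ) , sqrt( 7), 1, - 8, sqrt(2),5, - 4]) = [ - 9, - 8 , - 4, - 1 , sqrt(6)/6, 1, sqrt(2),sqrt(  7),sqrt(7),pi,pi,  sqrt(17) , 5 , 6*E]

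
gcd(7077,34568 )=1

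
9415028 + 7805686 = 17220714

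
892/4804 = 223/1201 = 0.19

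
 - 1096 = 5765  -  6861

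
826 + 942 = 1768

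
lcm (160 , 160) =160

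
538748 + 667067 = 1205815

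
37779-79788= - 42009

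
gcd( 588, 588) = 588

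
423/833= 423/833 = 0.51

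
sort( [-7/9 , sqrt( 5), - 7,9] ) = [  -  7,- 7/9,sqrt( 5),9 ] 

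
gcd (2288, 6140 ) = 4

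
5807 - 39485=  - 33678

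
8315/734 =11+241/734 = 11.33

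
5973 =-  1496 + 7469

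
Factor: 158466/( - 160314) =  - 343/347 =- 7^3*  347^ ( - 1) 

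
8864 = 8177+687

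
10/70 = 1/7 = 0.14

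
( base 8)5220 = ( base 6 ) 20304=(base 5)41304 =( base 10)2704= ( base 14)DB2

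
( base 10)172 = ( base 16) ac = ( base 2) 10101100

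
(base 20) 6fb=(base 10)2711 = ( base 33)2g5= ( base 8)5227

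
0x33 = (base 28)1N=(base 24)23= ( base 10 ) 51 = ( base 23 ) 25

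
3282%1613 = 56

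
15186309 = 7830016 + 7356293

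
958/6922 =479/3461 =0.14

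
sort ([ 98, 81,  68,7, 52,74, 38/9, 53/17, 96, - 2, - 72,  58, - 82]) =[ - 82, - 72, - 2, 53/17, 38/9, 7,52, 58 , 68, 74, 81,96, 98] 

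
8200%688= 632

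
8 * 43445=347560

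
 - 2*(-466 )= 932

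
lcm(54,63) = 378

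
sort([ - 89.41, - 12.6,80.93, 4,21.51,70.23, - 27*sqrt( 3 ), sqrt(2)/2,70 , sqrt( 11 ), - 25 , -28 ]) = [ - 89.41, - 27 * sqrt( 3 ), - 28, - 25 , - 12.6,sqrt( 2 )/2,sqrt(11),4,21.51, 70, 70.23, 80.93] 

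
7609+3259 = 10868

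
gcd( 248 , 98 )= 2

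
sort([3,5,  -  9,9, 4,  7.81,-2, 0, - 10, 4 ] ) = [ -10,-9 ,-2 , 0, 3,4, 4, 5, 7.81, 9 ] 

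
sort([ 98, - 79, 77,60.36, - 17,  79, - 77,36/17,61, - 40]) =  [ - 79 ,- 77,- 40, - 17,36/17, 60.36,61 , 77, 79,98 ] 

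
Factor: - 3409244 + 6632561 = 3223317= 3^1*149^1*7211^1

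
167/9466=167/9466= 0.02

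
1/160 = 1/160 =0.01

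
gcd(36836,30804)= 4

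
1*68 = 68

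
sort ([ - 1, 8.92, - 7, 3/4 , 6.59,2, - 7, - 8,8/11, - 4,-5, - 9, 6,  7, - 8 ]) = [ - 9,- 8,-8, - 7,-7, - 5, - 4 , -1, 8/11, 3/4, 2, 6,  6.59 , 7, 8.92]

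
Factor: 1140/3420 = 1/3 = 3^(- 1 ) 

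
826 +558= 1384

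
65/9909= 65/9909 = 0.01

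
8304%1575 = 429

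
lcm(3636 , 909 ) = 3636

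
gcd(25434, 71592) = 942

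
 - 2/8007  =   - 2/8007 = - 0.00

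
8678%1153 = 607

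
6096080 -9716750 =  - 3620670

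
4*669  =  2676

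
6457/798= 8 + 73/798= 8.09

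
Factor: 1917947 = 23^1*83389^1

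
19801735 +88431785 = 108233520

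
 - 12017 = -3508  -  8509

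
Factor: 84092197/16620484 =2^( - 2 ) * 7^1*83^1*144737^1*4155121^(-1)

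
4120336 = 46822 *88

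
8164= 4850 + 3314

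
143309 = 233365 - 90056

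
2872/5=2872/5 = 574.40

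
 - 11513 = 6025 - 17538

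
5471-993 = 4478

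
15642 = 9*1738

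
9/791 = 9/791= 0.01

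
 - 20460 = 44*( - 465)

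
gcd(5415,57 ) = 57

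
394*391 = 154054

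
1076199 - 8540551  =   -7464352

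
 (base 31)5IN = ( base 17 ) 11ae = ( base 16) 150A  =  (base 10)5386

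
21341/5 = 21341/5 = 4268.20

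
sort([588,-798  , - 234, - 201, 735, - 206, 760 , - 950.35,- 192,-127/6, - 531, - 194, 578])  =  [ - 950.35,  -  798, - 531, - 234, - 206,-201, - 194  ,-192, - 127/6, 578,588,735,  760 ]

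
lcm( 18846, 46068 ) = 414612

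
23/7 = 23/7=3.29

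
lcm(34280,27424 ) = 137120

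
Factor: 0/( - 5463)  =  0 = 0^1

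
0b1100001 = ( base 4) 1201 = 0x61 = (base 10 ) 97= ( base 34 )2t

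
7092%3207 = 678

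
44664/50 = 22332/25 = 893.28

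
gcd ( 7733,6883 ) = 1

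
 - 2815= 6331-9146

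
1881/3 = 627 = 627.00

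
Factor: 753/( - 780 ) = -251/260 = - 2^( - 2 )*5^(-1 ) * 13^( - 1 )*251^1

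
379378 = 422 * 899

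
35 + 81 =116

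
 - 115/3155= -23/631 = - 0.04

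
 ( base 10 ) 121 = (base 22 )5b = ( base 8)171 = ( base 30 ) 41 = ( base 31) 3s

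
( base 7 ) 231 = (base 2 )1111000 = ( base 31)3r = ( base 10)120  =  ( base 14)88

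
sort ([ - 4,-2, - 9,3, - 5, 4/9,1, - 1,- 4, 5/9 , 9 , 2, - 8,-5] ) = [ - 9, - 8, - 5, -5, - 4, - 4, - 2, - 1,4/9, 5/9 , 1,  2 , 3, 9]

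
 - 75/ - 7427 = 75/7427= 0.01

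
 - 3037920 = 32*( - 94935 ) 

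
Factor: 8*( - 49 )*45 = - 17640= - 2^3 * 3^2*5^1 *7^2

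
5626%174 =58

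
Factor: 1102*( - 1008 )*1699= - 1887276384 = -2^5*3^2*7^1*19^1 *29^1*1699^1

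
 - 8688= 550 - 9238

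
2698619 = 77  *35047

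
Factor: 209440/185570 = 272/241 =2^4*17^1*241^( - 1)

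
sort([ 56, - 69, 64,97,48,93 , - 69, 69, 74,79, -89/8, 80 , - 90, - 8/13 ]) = [ - 90, - 69 , - 69, - 89/8,- 8/13  ,  48, 56, 64,69, 74, 79, 80,  93,97] 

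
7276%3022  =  1232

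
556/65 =556/65 = 8.55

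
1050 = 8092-7042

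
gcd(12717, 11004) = 3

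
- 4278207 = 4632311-8910518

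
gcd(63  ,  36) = 9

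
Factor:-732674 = -2^1*37^1*9901^1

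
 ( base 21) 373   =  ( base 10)1473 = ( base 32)1E1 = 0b10111000001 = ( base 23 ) 2i1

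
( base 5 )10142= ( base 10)672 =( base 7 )1650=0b1010100000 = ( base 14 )360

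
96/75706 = 48/37853 = 0.00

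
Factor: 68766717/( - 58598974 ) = - 2^( - 1 )*3^1*7^(  -  1) * 17^1*41^1  *  32887^1*4185641^( - 1)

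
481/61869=481/61869 = 0.01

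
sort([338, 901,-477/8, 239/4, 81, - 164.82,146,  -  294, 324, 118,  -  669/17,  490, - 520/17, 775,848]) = [ - 294,  -  164.82,-477/8, - 669/17,-520/17, 239/4,81,118,146, 324 , 338,490, 775, 848, 901]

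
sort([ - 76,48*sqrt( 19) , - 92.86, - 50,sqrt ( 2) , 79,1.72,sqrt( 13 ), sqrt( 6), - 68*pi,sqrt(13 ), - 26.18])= [ - 68*pi, - 92.86, - 76, - 50,-26.18,sqrt(2 ),1.72, sqrt(6),sqrt( 13 ),sqrt( 13 ), 79, 48*sqrt( 19 )]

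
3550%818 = 278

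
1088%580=508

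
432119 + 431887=864006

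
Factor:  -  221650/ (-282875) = 286/365 = 2^1*5^( - 1) * 11^1 * 13^1*73^( - 1)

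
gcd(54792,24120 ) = 72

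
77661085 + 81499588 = 159160673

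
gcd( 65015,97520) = 5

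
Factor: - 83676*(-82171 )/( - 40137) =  - 2291913532/13379=- 2^2*17^( - 1)*19^1*367^1*787^( - 1) * 82171^1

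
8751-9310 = - 559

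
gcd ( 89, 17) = 1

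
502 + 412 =914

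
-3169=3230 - 6399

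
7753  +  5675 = 13428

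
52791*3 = 158373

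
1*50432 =50432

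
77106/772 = 38553/386 = 99.88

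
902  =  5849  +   -4947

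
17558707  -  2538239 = 15020468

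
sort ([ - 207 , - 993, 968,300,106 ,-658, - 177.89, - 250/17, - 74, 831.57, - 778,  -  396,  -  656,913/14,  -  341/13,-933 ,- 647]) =[-993,-933,-778,-658, - 656, -647 , - 396,-207,  -  177.89, - 74, - 341/13,  -  250/17,913/14 , 106,300,831.57,968] 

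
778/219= 778/219=3.55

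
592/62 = 9+17/31 = 9.55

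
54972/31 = 54972/31 = 1773.29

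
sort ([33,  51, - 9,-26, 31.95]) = [ - 26, - 9,31.95,33, 51]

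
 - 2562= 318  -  2880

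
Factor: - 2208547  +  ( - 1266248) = -3^1 * 5^1  *  83^1*2791^1= -3474795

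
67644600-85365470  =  -17720870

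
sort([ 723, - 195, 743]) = [-195, 723,743 ] 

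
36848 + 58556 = 95404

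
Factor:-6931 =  - 29^1*239^1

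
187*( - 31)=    - 5797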